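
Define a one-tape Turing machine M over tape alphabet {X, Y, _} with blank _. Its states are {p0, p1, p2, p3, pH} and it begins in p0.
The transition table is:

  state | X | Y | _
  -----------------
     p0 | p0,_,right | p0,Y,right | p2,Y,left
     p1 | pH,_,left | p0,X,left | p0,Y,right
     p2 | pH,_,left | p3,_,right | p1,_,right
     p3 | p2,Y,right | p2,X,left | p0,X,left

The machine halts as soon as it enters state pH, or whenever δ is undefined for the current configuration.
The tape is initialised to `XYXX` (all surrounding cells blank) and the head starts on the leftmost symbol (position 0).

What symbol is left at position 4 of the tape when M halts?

X

p0 | [X]YXX_   read X → write _, move right, go to p0
p0 | _[Y]XX_   read Y → write Y, move right, go to p0
p0 | _Y[X]X_   read X → write _, move right, go to p0
p0 | _Y_[X]_   read X → write _, move right, go to p0
p0 | _Y__[_]   read _ → write Y, move left, go to p2
p2 | _Y_[_]Y   read _ → write _, move right, go to p1
p1 | _Y__[Y]   read Y → write X, move left, go to p0
p0 | _Y_[_]X   read _ → write Y, move left, go to p2
p2 | _Y[_]YX   read _ → write _, move right, go to p1
p1 | _Y_[Y]X   read Y → write X, move left, go to p0
p0 | _Y[_]XX   read _ → write Y, move left, go to p2
p2 | _[Y]YXX   read Y → write _, move right, go to p3
p3 | __[Y]XX   read Y → write X, move left, go to p2
p2 | _[_]XXX   read _ → write _, move right, go to p1
p1 | __[X]XX   read X → write _, move left, go to pH
pH | _[_]_XX
Cell 4 holds X when M halts.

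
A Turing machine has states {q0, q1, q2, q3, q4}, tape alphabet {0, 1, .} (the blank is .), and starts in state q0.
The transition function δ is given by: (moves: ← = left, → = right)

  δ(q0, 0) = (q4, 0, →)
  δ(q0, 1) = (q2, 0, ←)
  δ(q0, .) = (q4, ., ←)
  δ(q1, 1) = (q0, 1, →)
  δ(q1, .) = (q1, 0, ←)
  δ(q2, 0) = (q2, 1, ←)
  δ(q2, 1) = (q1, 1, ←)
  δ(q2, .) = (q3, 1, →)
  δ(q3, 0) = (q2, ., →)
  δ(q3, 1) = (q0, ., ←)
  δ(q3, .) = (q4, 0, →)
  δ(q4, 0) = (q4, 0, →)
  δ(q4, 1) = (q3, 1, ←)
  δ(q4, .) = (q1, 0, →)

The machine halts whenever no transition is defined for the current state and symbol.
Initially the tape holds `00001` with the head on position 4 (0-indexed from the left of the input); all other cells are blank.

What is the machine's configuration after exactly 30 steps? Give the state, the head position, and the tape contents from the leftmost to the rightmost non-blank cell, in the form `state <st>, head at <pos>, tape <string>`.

state=q0 head=4 tape=..0000[1]....   (q0,1)→(q2,0,←)
state=q2 head=3 tape=..000[0]0....   (q2,0)→(q2,1,←)
state=q2 head=2 tape=..00[0]10....   (q2,0)→(q2,1,←)
state=q2 head=1 tape=..0[0]110....   (q2,0)→(q2,1,←)
state=q2 head=0 tape=..[0]1110....   (q2,0)→(q2,1,←)
state=q2 head=-1 tape=.[.]11110....   (q2,.)→(q3,1,→)
state=q3 head=0 tape=.1[1]1110....   (q3,1)→(q0,.,←)
state=q0 head=-1 tape=.[1].1110....   (q0,1)→(q2,0,←)
state=q2 head=-2 tape=[.]0.1110....   (q2,.)→(q3,1,→)
state=q3 head=-1 tape=1[0].1110....   (q3,0)→(q2,.,→)
state=q2 head=0 tape=1.[.]1110....   (q2,.)→(q3,1,→)
state=q3 head=1 tape=1.1[1]110....   (q3,1)→(q0,.,←)
state=q0 head=0 tape=1.[1].110....   (q0,1)→(q2,0,←)
state=q2 head=-1 tape=1[.]0.110....   (q2,.)→(q3,1,→)
state=q3 head=0 tape=11[0].110....   (q3,0)→(q2,.,→)
state=q2 head=1 tape=11.[.]110....   (q2,.)→(q3,1,→)
state=q3 head=2 tape=11.1[1]10....   (q3,1)→(q0,.,←)
state=q0 head=1 tape=11.[1].10....   (q0,1)→(q2,0,←)
state=q2 head=0 tape=11[.]0.10....   (q2,.)→(q3,1,→)
state=q3 head=1 tape=111[0].10....   (q3,0)→(q2,.,→)
state=q2 head=2 tape=111.[.]10....   (q2,.)→(q3,1,→)
state=q3 head=3 tape=111.1[1]0....   (q3,1)→(q0,.,←)
state=q0 head=2 tape=111.[1].0....   (q0,1)→(q2,0,←)
state=q2 head=1 tape=111[.]0.0....   (q2,.)→(q3,1,→)
state=q3 head=2 tape=1111[0].0....   (q3,0)→(q2,.,→)
state=q2 head=3 tape=1111.[.]0....   (q2,.)→(q3,1,→)
state=q3 head=4 tape=1111.1[0]....   (q3,0)→(q2,.,→)
state=q2 head=5 tape=1111.1.[.]...   (q2,.)→(q3,1,→)
state=q3 head=6 tape=1111.1.1[.]..   (q3,.)→(q4,0,→)
state=q4 head=7 tape=1111.1.10[.].   (q4,.)→(q1,0,→)
state=q1 head=8 tape=1111.1.100[.]
After 30 steps: state q1, head at 8, tape 1111.1.100.

state q1, head at 8, tape 1111.1.100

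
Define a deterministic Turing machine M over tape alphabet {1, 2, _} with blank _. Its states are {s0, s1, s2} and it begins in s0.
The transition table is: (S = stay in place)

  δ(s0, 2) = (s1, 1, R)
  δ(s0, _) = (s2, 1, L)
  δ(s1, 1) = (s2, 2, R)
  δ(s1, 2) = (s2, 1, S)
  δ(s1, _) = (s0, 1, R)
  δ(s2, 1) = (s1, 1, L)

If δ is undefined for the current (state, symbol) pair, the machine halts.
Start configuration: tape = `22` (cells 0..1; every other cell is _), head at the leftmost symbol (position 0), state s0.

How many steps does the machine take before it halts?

8

s0 | _[2]2   read 2 → write 1, move R, go to s1
s1 | _1[2]   read 2 → write 1, move S, go to s2
s2 | _1[1]   read 1 → write 1, move L, go to s1
s1 | _[1]1   read 1 → write 2, move R, go to s2
s2 | _2[1]   read 1 → write 1, move L, go to s1
s1 | _[2]1   read 2 → write 1, move S, go to s2
s2 | _[1]1   read 1 → write 1, move L, go to s1
s1 | [_]11   read _ → write 1, move R, go to s0
s0 | 1[1]1
M halts after 8 transitions.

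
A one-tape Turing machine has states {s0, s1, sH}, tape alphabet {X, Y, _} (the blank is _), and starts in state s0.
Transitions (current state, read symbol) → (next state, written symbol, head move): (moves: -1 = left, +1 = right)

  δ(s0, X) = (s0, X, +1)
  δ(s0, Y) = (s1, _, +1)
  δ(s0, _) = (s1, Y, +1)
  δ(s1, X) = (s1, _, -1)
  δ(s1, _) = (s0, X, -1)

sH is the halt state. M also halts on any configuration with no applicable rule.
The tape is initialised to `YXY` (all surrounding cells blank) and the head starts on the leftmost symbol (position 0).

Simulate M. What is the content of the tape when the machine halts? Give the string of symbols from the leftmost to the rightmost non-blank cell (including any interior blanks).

Y__Y

s0 | _[Y]XY   read Y → write _, move +1, go to s1
s1 | __[X]Y   read X → write _, move -1, go to s1
s1 | _[_]_Y   read _ → write X, move -1, go to s0
s0 | [_]X_Y   read _ → write Y, move +1, go to s1
s1 | Y[X]_Y   read X → write _, move -1, go to s1
s1 | [Y]__Y
The non-blank tape span at halt is Y__Y.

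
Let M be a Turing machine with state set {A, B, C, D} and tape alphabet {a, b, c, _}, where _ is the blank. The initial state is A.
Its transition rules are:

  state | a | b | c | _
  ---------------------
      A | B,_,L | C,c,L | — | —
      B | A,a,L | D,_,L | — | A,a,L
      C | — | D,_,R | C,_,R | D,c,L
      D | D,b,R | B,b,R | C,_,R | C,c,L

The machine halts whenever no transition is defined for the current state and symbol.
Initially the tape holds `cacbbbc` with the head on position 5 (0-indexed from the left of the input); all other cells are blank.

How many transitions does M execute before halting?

34

state=A head=5 tape=cacbb[b]c___   (A,b)→(C,c,L)
state=C head=4 tape=cacb[b]cc___   (C,b)→(D,_,R)
state=D head=5 tape=cacb_[c]c___   (D,c)→(C,_,R)
state=C head=6 tape=cacb__[c]___   (C,c)→(C,_,R)
state=C head=7 tape=cacb___[_]__   (C,_)→(D,c,L)
state=D head=6 tape=cacb__[_]c__   (D,_)→(C,c,L)
state=C head=5 tape=cacb_[_]cc__   (C,_)→(D,c,L)
state=D head=4 tape=cacb[_]ccc__   (D,_)→(C,c,L)
state=C head=3 tape=cac[b]cccc__   (C,b)→(D,_,R)
state=D head=4 tape=cac_[c]ccc__   (D,c)→(C,_,R)
state=C head=5 tape=cac__[c]cc__   (C,c)→(C,_,R)
state=C head=6 tape=cac___[c]c__   (C,c)→(C,_,R)
state=C head=7 tape=cac____[c]__   (C,c)→(C,_,R)
state=C head=8 tape=cac_____[_]_   (C,_)→(D,c,L)
state=D head=7 tape=cac____[_]c_   (D,_)→(C,c,L)
state=C head=6 tape=cac___[_]cc_   (C,_)→(D,c,L)
state=D head=5 tape=cac__[_]ccc_   (D,_)→(C,c,L)
state=C head=4 tape=cac_[_]cccc_   (C,_)→(D,c,L)
state=D head=3 tape=cac[_]ccccc_   (D,_)→(C,c,L)
state=C head=2 tape=ca[c]cccccc_   (C,c)→(C,_,R)
state=C head=3 tape=ca_[c]ccccc_   (C,c)→(C,_,R)
state=C head=4 tape=ca__[c]cccc_   (C,c)→(C,_,R)
state=C head=5 tape=ca___[c]ccc_   (C,c)→(C,_,R)
state=C head=6 tape=ca____[c]cc_   (C,c)→(C,_,R)
state=C head=7 tape=ca_____[c]c_   (C,c)→(C,_,R)
state=C head=8 tape=ca______[c]_   (C,c)→(C,_,R)
state=C head=9 tape=ca_______[_]   (C,_)→(D,c,L)
state=D head=8 tape=ca______[_]c   (D,_)→(C,c,L)
state=C head=7 tape=ca_____[_]cc   (C,_)→(D,c,L)
state=D head=6 tape=ca____[_]ccc   (D,_)→(C,c,L)
state=C head=5 tape=ca___[_]cccc   (C,_)→(D,c,L)
state=D head=4 tape=ca__[_]ccccc   (D,_)→(C,c,L)
state=C head=3 tape=ca_[_]cccccc   (C,_)→(D,c,L)
state=D head=2 tape=ca[_]ccccccc   (D,_)→(C,c,L)
state=C head=1 tape=c[a]cccccccc
M halts after 34 transitions.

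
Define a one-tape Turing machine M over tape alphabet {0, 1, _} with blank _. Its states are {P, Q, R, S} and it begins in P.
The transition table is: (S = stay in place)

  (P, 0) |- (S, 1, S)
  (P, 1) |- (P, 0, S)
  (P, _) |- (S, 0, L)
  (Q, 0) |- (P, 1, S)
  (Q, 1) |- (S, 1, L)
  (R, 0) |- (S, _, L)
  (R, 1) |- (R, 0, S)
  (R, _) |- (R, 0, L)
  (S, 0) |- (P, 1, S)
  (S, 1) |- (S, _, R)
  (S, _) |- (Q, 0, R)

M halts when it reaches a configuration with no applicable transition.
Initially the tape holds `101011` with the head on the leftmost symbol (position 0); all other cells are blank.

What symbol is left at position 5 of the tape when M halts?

state=P head=0 tape=[1]01011__   (P,1)→(P,0,S)
state=P head=0 tape=[0]01011__   (P,0)→(S,1,S)
state=S head=0 tape=[1]01011__   (S,1)→(S,_,R)
state=S head=1 tape=_[0]1011__   (S,0)→(P,1,S)
state=P head=1 tape=_[1]1011__   (P,1)→(P,0,S)
state=P head=1 tape=_[0]1011__   (P,0)→(S,1,S)
state=S head=1 tape=_[1]1011__   (S,1)→(S,_,R)
state=S head=2 tape=__[1]011__   (S,1)→(S,_,R)
state=S head=3 tape=___[0]11__   (S,0)→(P,1,S)
state=P head=3 tape=___[1]11__   (P,1)→(P,0,S)
state=P head=3 tape=___[0]11__   (P,0)→(S,1,S)
state=S head=3 tape=___[1]11__   (S,1)→(S,_,R)
state=S head=4 tape=____[1]1__   (S,1)→(S,_,R)
state=S head=5 tape=_____[1]__   (S,1)→(S,_,R)
state=S head=6 tape=______[_]_   (S,_)→(Q,0,R)
state=Q head=7 tape=______0[_]
Cell 5 holds _ when M halts.

_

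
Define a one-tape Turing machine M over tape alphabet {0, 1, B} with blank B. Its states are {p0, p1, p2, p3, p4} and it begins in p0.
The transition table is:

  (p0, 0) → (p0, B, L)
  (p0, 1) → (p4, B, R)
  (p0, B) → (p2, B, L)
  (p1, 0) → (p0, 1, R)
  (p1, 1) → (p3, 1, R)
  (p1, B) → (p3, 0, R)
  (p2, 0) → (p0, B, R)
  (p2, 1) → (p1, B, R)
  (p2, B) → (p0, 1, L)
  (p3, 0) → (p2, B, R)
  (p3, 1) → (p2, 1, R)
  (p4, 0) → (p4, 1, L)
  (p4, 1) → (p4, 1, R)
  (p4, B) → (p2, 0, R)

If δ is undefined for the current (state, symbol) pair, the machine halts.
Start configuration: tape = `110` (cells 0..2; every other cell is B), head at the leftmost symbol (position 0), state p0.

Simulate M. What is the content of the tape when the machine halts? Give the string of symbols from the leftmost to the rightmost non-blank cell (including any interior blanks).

1B0B0

state=p0 head=0 tape=[1]10BBBB   (p0,1)→(p4,B,R)
state=p4 head=1 tape=B[1]0BBBB   (p4,1)→(p4,1,R)
state=p4 head=2 tape=B1[0]BBBB   (p4,0)→(p4,1,L)
state=p4 head=1 tape=B[1]1BBBB   (p4,1)→(p4,1,R)
state=p4 head=2 tape=B1[1]BBBB   (p4,1)→(p4,1,R)
state=p4 head=3 tape=B11[B]BBB   (p4,B)→(p2,0,R)
state=p2 head=4 tape=B110[B]BB   (p2,B)→(p0,1,L)
state=p0 head=3 tape=B11[0]1BB   (p0,0)→(p0,B,L)
state=p0 head=2 tape=B1[1]B1BB   (p0,1)→(p4,B,R)
state=p4 head=3 tape=B1B[B]1BB   (p4,B)→(p2,0,R)
state=p2 head=4 tape=B1B0[1]BB   (p2,1)→(p1,B,R)
state=p1 head=5 tape=B1B0B[B]B   (p1,B)→(p3,0,R)
state=p3 head=6 tape=B1B0B0[B]
The non-blank tape span at halt is 1B0B0.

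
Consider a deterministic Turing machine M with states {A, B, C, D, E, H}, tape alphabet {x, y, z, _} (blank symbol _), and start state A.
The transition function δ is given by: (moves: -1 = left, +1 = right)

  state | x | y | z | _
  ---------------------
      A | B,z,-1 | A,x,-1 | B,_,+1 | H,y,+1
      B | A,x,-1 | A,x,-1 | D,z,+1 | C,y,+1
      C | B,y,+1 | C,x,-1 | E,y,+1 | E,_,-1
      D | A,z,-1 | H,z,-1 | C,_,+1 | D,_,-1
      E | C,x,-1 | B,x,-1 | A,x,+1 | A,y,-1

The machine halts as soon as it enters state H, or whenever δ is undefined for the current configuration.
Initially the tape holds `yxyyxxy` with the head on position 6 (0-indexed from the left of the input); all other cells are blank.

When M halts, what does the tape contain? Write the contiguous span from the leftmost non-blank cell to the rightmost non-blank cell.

yxzxxxzx

state=A head=6 tape=_yxyyxx[y]   (A,y)→(A,x,-1)
state=A head=5 tape=_yxyyx[x]x   (A,x)→(B,z,-1)
state=B head=4 tape=_yxyy[x]zx   (B,x)→(A,x,-1)
state=A head=3 tape=_yxy[y]xzx   (A,y)→(A,x,-1)
state=A head=2 tape=_yx[y]xxzx   (A,y)→(A,x,-1)
state=A head=1 tape=_y[x]xxxzx   (A,x)→(B,z,-1)
state=B head=0 tape=_[y]zxxxzx   (B,y)→(A,x,-1)
state=A head=-1 tape=[_]xzxxxzx   (A,_)→(H,y,+1)
state=H head=0 tape=y[x]zxxxzx
The non-blank tape span at halt is yxzxxxzx.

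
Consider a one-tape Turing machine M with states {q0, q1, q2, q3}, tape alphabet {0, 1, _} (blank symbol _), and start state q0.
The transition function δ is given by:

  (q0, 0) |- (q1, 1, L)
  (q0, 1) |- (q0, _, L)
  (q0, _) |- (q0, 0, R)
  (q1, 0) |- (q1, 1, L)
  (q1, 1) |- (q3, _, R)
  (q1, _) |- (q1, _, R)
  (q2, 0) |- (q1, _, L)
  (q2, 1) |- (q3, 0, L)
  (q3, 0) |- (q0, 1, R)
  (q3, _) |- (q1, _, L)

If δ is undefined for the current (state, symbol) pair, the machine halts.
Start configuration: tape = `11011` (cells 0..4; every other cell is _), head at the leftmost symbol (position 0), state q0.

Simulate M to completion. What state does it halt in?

q3

state=q0 head=0 tape=__[1]1011   (q0,1)→(q0,_,L)
state=q0 head=-1 tape=_[_]_1011   (q0,_)→(q0,0,R)
state=q0 head=0 tape=_0[_]1011   (q0,_)→(q0,0,R)
state=q0 head=1 tape=_00[1]011   (q0,1)→(q0,_,L)
state=q0 head=0 tape=_0[0]_011   (q0,0)→(q1,1,L)
state=q1 head=-1 tape=_[0]1_011   (q1,0)→(q1,1,L)
state=q1 head=-2 tape=[_]11_011   (q1,_)→(q1,_,R)
state=q1 head=-1 tape=_[1]1_011   (q1,1)→(q3,_,R)
state=q3 head=0 tape=__[1]_011
No transition is defined for (q3, 1); M halts in state q3.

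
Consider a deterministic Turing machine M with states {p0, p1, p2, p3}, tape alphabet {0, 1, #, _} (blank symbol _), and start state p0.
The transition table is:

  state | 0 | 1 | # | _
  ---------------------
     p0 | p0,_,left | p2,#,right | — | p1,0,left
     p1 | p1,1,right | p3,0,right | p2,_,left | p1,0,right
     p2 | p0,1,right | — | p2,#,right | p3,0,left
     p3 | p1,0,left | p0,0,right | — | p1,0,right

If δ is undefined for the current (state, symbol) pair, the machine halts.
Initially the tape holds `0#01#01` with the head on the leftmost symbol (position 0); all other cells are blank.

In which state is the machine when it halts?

p3

p0 | __[0]#01#01   read 0 → write _, move left, go to p0
p0 | _[_]_#01#01   read _ → write 0, move left, go to p1
p1 | [_]0_#01#01   read _ → write 0, move right, go to p1
p1 | 0[0]_#01#01   read 0 → write 1, move right, go to p1
p1 | 01[_]#01#01   read _ → write 0, move right, go to p1
p1 | 010[#]01#01   read # → write _, move left, go to p2
p2 | 01[0]_01#01   read 0 → write 1, move right, go to p0
p0 | 011[_]01#01   read _ → write 0, move left, go to p1
p1 | 01[1]001#01   read 1 → write 0, move right, go to p3
p3 | 010[0]01#01   read 0 → write 0, move left, go to p1
p1 | 01[0]001#01   read 0 → write 1, move right, go to p1
p1 | 011[0]01#01   read 0 → write 1, move right, go to p1
p1 | 0111[0]1#01   read 0 → write 1, move right, go to p1
p1 | 01111[1]#01   read 1 → write 0, move right, go to p3
p3 | 011110[#]01
No transition is defined for (p3, #); M halts in state p3.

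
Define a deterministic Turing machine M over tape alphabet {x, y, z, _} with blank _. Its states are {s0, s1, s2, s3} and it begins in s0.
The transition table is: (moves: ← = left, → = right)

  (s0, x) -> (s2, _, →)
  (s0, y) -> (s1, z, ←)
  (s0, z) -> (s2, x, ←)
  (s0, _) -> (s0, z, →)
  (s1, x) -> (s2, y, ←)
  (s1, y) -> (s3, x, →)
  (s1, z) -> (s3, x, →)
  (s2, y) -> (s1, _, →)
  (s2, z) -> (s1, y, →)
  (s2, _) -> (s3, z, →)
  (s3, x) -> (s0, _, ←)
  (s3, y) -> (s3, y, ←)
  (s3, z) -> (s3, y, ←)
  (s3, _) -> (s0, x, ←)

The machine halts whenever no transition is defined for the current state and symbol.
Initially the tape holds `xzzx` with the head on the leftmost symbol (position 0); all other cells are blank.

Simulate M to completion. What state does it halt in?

s0 | _[x]zzx_   read x → write _, move →, go to s2
s2 | __[z]zx_   read z → write y, move →, go to s1
s1 | __y[z]x_   read z → write x, move →, go to s3
s3 | __yx[x]_   read x → write _, move ←, go to s0
s0 | __y[x]__   read x → write _, move →, go to s2
s2 | __y_[_]_   read _ → write z, move →, go to s3
s3 | __y_z[_]   read _ → write x, move ←, go to s0
s0 | __y_[z]x   read z → write x, move ←, go to s2
s2 | __y[_]xx   read _ → write z, move →, go to s3
s3 | __yz[x]x   read x → write _, move ←, go to s0
s0 | __y[z]_x   read z → write x, move ←, go to s2
s2 | __[y]x_x   read y → write _, move →, go to s1
s1 | ___[x]_x   read x → write y, move ←, go to s2
s2 | __[_]y_x   read _ → write z, move →, go to s3
s3 | __z[y]_x   read y → write y, move ←, go to s3
s3 | __[z]y_x   read z → write y, move ←, go to s3
s3 | _[_]yy_x   read _ → write x, move ←, go to s0
s0 | [_]xyy_x   read _ → write z, move →, go to s0
s0 | z[x]yy_x   read x → write _, move →, go to s2
s2 | z_[y]y_x   read y → write _, move →, go to s1
s1 | z__[y]_x   read y → write x, move →, go to s3
s3 | z__x[_]x   read _ → write x, move ←, go to s0
s0 | z__[x]xx   read x → write _, move →, go to s2
s2 | z___[x]x
No transition is defined for (s2, x); M halts in state s2.

s2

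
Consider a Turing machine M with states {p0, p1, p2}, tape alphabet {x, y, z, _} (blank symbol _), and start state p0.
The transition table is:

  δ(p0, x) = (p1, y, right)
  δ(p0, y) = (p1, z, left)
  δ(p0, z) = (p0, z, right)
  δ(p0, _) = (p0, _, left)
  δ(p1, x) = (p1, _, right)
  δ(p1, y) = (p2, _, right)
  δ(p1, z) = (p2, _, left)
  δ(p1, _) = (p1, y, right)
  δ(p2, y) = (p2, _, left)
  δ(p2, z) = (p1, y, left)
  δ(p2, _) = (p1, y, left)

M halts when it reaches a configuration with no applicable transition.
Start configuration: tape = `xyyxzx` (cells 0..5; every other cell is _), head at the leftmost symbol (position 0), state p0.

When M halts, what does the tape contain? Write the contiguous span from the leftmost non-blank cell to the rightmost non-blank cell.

state=p0 head=0 tape=_[x]yyxzx   (p0,x)→(p1,y,right)
state=p1 head=1 tape=_y[y]yxzx   (p1,y)→(p2,_,right)
state=p2 head=2 tape=_y_[y]xzx   (p2,y)→(p2,_,left)
state=p2 head=1 tape=_y[_]_xzx   (p2,_)→(p1,y,left)
state=p1 head=0 tape=_[y]y_xzx   (p1,y)→(p2,_,right)
state=p2 head=1 tape=__[y]_xzx   (p2,y)→(p2,_,left)
state=p2 head=0 tape=_[_]__xzx   (p2,_)→(p1,y,left)
state=p1 head=-1 tape=[_]y__xzx   (p1,_)→(p1,y,right)
state=p1 head=0 tape=y[y]__xzx   (p1,y)→(p2,_,right)
state=p2 head=1 tape=y_[_]_xzx   (p2,_)→(p1,y,left)
state=p1 head=0 tape=y[_]y_xzx   (p1,_)→(p1,y,right)
state=p1 head=1 tape=yy[y]_xzx   (p1,y)→(p2,_,right)
state=p2 head=2 tape=yy_[_]xzx   (p2,_)→(p1,y,left)
state=p1 head=1 tape=yy[_]yxzx   (p1,_)→(p1,y,right)
state=p1 head=2 tape=yyy[y]xzx   (p1,y)→(p2,_,right)
state=p2 head=3 tape=yyy_[x]zx
The non-blank tape span at halt is yyy_xzx.

yyy_xzx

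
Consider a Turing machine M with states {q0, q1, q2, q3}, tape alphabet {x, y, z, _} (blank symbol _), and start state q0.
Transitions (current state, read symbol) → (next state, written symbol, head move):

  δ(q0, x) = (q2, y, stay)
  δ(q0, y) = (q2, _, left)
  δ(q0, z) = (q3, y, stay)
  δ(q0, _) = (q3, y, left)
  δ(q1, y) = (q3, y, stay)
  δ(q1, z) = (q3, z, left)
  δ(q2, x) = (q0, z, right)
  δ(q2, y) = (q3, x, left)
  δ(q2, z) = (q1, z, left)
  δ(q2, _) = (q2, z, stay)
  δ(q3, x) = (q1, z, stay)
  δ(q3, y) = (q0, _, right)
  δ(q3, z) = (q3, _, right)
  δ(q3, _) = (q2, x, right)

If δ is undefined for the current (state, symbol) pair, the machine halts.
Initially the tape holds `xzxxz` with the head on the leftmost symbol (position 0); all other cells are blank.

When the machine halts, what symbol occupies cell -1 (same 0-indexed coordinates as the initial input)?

state=q0 head=0 tape=_[x]zxxz   (q0,x)→(q2,y,stay)
state=q2 head=0 tape=_[y]zxxz   (q2,y)→(q3,x,left)
state=q3 head=-1 tape=[_]xzxxz   (q3,_)→(q2,x,right)
state=q2 head=0 tape=x[x]zxxz   (q2,x)→(q0,z,right)
state=q0 head=1 tape=xz[z]xxz   (q0,z)→(q3,y,stay)
state=q3 head=1 tape=xz[y]xxz   (q3,y)→(q0,_,right)
state=q0 head=2 tape=xz_[x]xz   (q0,x)→(q2,y,stay)
state=q2 head=2 tape=xz_[y]xz   (q2,y)→(q3,x,left)
state=q3 head=1 tape=xz[_]xxz   (q3,_)→(q2,x,right)
state=q2 head=2 tape=xzx[x]xz   (q2,x)→(q0,z,right)
state=q0 head=3 tape=xzxz[x]z   (q0,x)→(q2,y,stay)
state=q2 head=3 tape=xzxz[y]z   (q2,y)→(q3,x,left)
state=q3 head=2 tape=xzx[z]xz   (q3,z)→(q3,_,right)
state=q3 head=3 tape=xzx_[x]z   (q3,x)→(q1,z,stay)
state=q1 head=3 tape=xzx_[z]z   (q1,z)→(q3,z,left)
state=q3 head=2 tape=xzx[_]zz   (q3,_)→(q2,x,right)
state=q2 head=3 tape=xzxx[z]z   (q2,z)→(q1,z,left)
state=q1 head=2 tape=xzx[x]zz
Cell -1 holds x when M halts.

x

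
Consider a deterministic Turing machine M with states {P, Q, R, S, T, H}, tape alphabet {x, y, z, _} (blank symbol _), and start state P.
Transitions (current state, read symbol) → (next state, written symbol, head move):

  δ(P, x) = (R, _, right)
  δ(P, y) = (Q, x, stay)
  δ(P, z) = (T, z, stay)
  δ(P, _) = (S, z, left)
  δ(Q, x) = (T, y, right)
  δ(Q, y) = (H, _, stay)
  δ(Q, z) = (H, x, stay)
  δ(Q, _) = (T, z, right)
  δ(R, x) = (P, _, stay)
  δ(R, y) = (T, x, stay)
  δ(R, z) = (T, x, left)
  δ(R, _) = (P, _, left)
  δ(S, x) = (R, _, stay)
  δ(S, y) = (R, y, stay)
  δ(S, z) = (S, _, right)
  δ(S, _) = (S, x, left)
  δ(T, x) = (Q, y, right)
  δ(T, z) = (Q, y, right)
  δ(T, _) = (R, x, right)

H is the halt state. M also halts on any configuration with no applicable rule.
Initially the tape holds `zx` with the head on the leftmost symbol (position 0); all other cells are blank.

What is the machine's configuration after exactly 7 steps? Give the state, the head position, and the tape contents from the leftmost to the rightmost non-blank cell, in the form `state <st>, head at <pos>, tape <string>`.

state P, head at 2, tape yy

state=P head=0 tape=[z]x__   (P,z)→(T,z,stay)
state=T head=0 tape=[z]x__   (T,z)→(Q,y,right)
state=Q head=1 tape=y[x]__   (Q,x)→(T,y,right)
state=T head=2 tape=yy[_]_   (T,_)→(R,x,right)
state=R head=3 tape=yyx[_]   (R,_)→(P,_,left)
state=P head=2 tape=yy[x]_   (P,x)→(R,_,right)
state=R head=3 tape=yy_[_]   (R,_)→(P,_,left)
state=P head=2 tape=yy[_]_
After 7 steps: state P, head at 2, tape yy.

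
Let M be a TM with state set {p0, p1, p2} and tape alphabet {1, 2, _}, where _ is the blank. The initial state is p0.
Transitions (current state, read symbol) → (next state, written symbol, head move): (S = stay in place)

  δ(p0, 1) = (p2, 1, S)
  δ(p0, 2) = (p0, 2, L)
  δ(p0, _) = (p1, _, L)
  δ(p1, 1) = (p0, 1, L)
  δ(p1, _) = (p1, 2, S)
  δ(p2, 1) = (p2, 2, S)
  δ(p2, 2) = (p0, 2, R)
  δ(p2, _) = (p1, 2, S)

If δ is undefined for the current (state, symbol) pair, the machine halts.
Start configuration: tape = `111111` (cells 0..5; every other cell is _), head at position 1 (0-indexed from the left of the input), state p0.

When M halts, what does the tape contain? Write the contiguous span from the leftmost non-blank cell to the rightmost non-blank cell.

122222

p0 | 1[1]1111_   read 1 → write 1, move S, go to p2
p2 | 1[1]1111_   read 1 → write 2, move S, go to p2
p2 | 1[2]1111_   read 2 → write 2, move R, go to p0
p0 | 12[1]111_   read 1 → write 1, move S, go to p2
p2 | 12[1]111_   read 1 → write 2, move S, go to p2
p2 | 12[2]111_   read 2 → write 2, move R, go to p0
p0 | 122[1]11_   read 1 → write 1, move S, go to p2
p2 | 122[1]11_   read 1 → write 2, move S, go to p2
p2 | 122[2]11_   read 2 → write 2, move R, go to p0
p0 | 1222[1]1_   read 1 → write 1, move S, go to p2
p2 | 1222[1]1_   read 1 → write 2, move S, go to p2
p2 | 1222[2]1_   read 2 → write 2, move R, go to p0
p0 | 12222[1]_   read 1 → write 1, move S, go to p2
p2 | 12222[1]_   read 1 → write 2, move S, go to p2
p2 | 12222[2]_   read 2 → write 2, move R, go to p0
p0 | 122222[_]   read _ → write _, move L, go to p1
p1 | 12222[2]_
The non-blank tape span at halt is 122222.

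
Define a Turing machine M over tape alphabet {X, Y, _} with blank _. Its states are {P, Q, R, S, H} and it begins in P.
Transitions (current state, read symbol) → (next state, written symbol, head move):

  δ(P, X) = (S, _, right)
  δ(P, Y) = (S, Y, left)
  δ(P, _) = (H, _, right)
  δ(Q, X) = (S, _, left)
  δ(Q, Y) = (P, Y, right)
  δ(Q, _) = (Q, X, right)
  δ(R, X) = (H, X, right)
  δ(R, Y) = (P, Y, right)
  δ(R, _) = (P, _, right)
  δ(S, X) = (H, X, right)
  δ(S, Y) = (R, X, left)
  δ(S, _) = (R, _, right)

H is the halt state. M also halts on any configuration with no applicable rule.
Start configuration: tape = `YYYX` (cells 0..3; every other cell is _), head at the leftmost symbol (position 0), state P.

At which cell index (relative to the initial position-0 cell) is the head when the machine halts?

4

P | _[Y]YYX_   read Y → write Y, move left, go to S
S | [_]YYYX_   read _ → write _, move right, go to R
R | _[Y]YYX_   read Y → write Y, move right, go to P
P | _Y[Y]YX_   read Y → write Y, move left, go to S
S | _[Y]YYX_   read Y → write X, move left, go to R
R | [_]XYYX_   read _ → write _, move right, go to P
P | _[X]YYX_   read X → write _, move right, go to S
S | __[Y]YX_   read Y → write X, move left, go to R
R | _[_]XYX_   read _ → write _, move right, go to P
P | __[X]YX_   read X → write _, move right, go to S
S | ___[Y]X_   read Y → write X, move left, go to R
R | __[_]XX_   read _ → write _, move right, go to P
P | ___[X]X_   read X → write _, move right, go to S
S | ____[X]_   read X → write X, move right, go to H
H | ____X[_]
At halt the head is at cell 4.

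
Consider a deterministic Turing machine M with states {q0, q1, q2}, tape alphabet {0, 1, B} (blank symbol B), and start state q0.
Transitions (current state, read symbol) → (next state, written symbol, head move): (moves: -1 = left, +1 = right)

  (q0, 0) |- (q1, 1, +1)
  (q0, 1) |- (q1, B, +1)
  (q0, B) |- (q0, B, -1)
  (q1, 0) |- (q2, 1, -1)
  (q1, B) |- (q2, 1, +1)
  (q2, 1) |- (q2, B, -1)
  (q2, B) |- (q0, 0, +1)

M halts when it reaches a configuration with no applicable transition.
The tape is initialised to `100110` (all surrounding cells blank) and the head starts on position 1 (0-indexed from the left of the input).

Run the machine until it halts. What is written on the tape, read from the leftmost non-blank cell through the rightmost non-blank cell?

state=q0 head=1 tape=B1[0]0110   (q0,0)→(q1,1,+1)
state=q1 head=2 tape=B11[0]110   (q1,0)→(q2,1,-1)
state=q2 head=1 tape=B1[1]1110   (q2,1)→(q2,B,-1)
state=q2 head=0 tape=B[1]B1110   (q2,1)→(q2,B,-1)
state=q2 head=-1 tape=[B]BB1110   (q2,B)→(q0,0,+1)
state=q0 head=0 tape=0[B]B1110   (q0,B)→(q0,B,-1)
state=q0 head=-1 tape=[0]BB1110   (q0,0)→(q1,1,+1)
state=q1 head=0 tape=1[B]B1110   (q1,B)→(q2,1,+1)
state=q2 head=1 tape=11[B]1110   (q2,B)→(q0,0,+1)
state=q0 head=2 tape=110[1]110   (q0,1)→(q1,B,+1)
state=q1 head=3 tape=110B[1]10
The non-blank tape span at halt is 110B110.

110B110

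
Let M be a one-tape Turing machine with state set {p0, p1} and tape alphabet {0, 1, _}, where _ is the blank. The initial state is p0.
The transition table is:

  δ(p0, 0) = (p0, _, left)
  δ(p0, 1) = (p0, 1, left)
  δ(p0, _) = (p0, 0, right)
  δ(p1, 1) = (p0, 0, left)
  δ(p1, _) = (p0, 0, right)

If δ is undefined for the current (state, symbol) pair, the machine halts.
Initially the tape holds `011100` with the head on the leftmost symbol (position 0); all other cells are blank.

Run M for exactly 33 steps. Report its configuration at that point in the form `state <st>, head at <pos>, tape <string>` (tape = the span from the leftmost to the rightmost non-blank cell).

state=p0 head=0 tape=_____[0]11100   (p0,0)→(p0,_,left)
state=p0 head=-1 tape=____[_]_11100   (p0,_)→(p0,0,right)
state=p0 head=0 tape=____0[_]11100   (p0,_)→(p0,0,right)
state=p0 head=1 tape=____00[1]1100   (p0,1)→(p0,1,left)
state=p0 head=0 tape=____0[0]11100   (p0,0)→(p0,_,left)
state=p0 head=-1 tape=____[0]_11100   (p0,0)→(p0,_,left)
state=p0 head=-2 tape=___[_]__11100   (p0,_)→(p0,0,right)
state=p0 head=-1 tape=___0[_]_11100   (p0,_)→(p0,0,right)
state=p0 head=0 tape=___00[_]11100   (p0,_)→(p0,0,right)
state=p0 head=1 tape=___000[1]1100   (p0,1)→(p0,1,left)
state=p0 head=0 tape=___00[0]11100   (p0,0)→(p0,_,left)
state=p0 head=-1 tape=___0[0]_11100   (p0,0)→(p0,_,left)
state=p0 head=-2 tape=___[0]__11100   (p0,0)→(p0,_,left)
state=p0 head=-3 tape=__[_]___11100   (p0,_)→(p0,0,right)
state=p0 head=-2 tape=__0[_]__11100   (p0,_)→(p0,0,right)
state=p0 head=-1 tape=__00[_]_11100   (p0,_)→(p0,0,right)
state=p0 head=0 tape=__000[_]11100   (p0,_)→(p0,0,right)
state=p0 head=1 tape=__0000[1]1100   (p0,1)→(p0,1,left)
state=p0 head=0 tape=__000[0]11100   (p0,0)→(p0,_,left)
state=p0 head=-1 tape=__00[0]_11100   (p0,0)→(p0,_,left)
state=p0 head=-2 tape=__0[0]__11100   (p0,0)→(p0,_,left)
state=p0 head=-3 tape=__[0]___11100   (p0,0)→(p0,_,left)
state=p0 head=-4 tape=_[_]____11100   (p0,_)→(p0,0,right)
state=p0 head=-3 tape=_0[_]___11100   (p0,_)→(p0,0,right)
state=p0 head=-2 tape=_00[_]__11100   (p0,_)→(p0,0,right)
state=p0 head=-1 tape=_000[_]_11100   (p0,_)→(p0,0,right)
state=p0 head=0 tape=_0000[_]11100   (p0,_)→(p0,0,right)
state=p0 head=1 tape=_00000[1]1100   (p0,1)→(p0,1,left)
state=p0 head=0 tape=_0000[0]11100   (p0,0)→(p0,_,left)
state=p0 head=-1 tape=_000[0]_11100   (p0,0)→(p0,_,left)
state=p0 head=-2 tape=_00[0]__11100   (p0,0)→(p0,_,left)
state=p0 head=-3 tape=_0[0]___11100   (p0,0)→(p0,_,left)
state=p0 head=-4 tape=_[0]____11100   (p0,0)→(p0,_,left)
state=p0 head=-5 tape=[_]_____11100
After 33 steps: state p0, head at -5, tape 11100.

state p0, head at -5, tape 11100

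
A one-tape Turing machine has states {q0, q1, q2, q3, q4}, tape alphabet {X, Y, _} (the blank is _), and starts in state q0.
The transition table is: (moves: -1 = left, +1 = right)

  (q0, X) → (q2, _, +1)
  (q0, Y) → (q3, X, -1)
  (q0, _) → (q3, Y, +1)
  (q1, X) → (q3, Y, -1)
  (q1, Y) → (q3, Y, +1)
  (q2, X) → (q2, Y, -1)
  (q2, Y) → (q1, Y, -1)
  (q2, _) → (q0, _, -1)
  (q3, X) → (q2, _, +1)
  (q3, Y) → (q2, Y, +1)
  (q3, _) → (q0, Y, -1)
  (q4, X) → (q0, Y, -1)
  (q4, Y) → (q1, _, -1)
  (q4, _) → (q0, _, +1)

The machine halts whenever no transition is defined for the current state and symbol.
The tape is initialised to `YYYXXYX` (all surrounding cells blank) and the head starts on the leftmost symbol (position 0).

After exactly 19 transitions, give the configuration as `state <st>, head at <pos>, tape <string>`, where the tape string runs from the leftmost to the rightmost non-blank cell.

state=q0 head=0 tape=__[Y]YYXXYX   (q0,Y)→(q3,X,-1)
state=q3 head=-1 tape=_[_]XYYXXYX   (q3,_)→(q0,Y,-1)
state=q0 head=-2 tape=[_]YXYYXXYX   (q0,_)→(q3,Y,+1)
state=q3 head=-1 tape=Y[Y]XYYXXYX   (q3,Y)→(q2,Y,+1)
state=q2 head=0 tape=YY[X]YYXXYX   (q2,X)→(q2,Y,-1)
state=q2 head=-1 tape=Y[Y]YYYXXYX   (q2,Y)→(q1,Y,-1)
state=q1 head=-2 tape=[Y]YYYYXXYX   (q1,Y)→(q3,Y,+1)
state=q3 head=-1 tape=Y[Y]YYYXXYX   (q3,Y)→(q2,Y,+1)
state=q2 head=0 tape=YY[Y]YYXXYX   (q2,Y)→(q1,Y,-1)
state=q1 head=-1 tape=Y[Y]YYYXXYX   (q1,Y)→(q3,Y,+1)
state=q3 head=0 tape=YY[Y]YYXXYX   (q3,Y)→(q2,Y,+1)
state=q2 head=1 tape=YYY[Y]YXXYX   (q2,Y)→(q1,Y,-1)
state=q1 head=0 tape=YY[Y]YYXXYX   (q1,Y)→(q3,Y,+1)
state=q3 head=1 tape=YYY[Y]YXXYX   (q3,Y)→(q2,Y,+1)
state=q2 head=2 tape=YYYY[Y]XXYX   (q2,Y)→(q1,Y,-1)
state=q1 head=1 tape=YYY[Y]YXXYX   (q1,Y)→(q3,Y,+1)
state=q3 head=2 tape=YYYY[Y]XXYX   (q3,Y)→(q2,Y,+1)
state=q2 head=3 tape=YYYYY[X]XYX   (q2,X)→(q2,Y,-1)
state=q2 head=2 tape=YYYY[Y]YXYX   (q2,Y)→(q1,Y,-1)
state=q1 head=1 tape=YYY[Y]YYXYX
After 19 steps: state q1, head at 1, tape YYYYYYXYX.

state q1, head at 1, tape YYYYYYXYX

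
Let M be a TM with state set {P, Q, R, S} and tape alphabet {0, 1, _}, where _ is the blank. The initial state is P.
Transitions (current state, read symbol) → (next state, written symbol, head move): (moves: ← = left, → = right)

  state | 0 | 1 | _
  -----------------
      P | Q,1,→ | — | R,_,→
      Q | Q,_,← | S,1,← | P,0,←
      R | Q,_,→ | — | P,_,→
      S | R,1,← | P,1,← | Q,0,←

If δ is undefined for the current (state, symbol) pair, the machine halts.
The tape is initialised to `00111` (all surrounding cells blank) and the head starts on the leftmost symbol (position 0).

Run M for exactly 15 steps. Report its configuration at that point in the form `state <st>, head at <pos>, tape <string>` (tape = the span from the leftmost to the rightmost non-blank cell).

state S, head at -1, tape 1_111

P | ___[0]0111   read 0 → write 1, move →, go to Q
Q | ___1[0]111   read 0 → write _, move ←, go to Q
Q | ___[1]_111   read 1 → write 1, move ←, go to S
S | __[_]1_111   read _ → write 0, move ←, go to Q
Q | _[_]01_111   read _ → write 0, move ←, go to P
P | [_]001_111   read _ → write _, move →, go to R
R | _[0]01_111   read 0 → write _, move →, go to Q
Q | __[0]1_111   read 0 → write _, move ←, go to Q
Q | _[_]_1_111   read _ → write 0, move ←, go to P
P | [_]0_1_111   read _ → write _, move →, go to R
R | _[0]_1_111   read 0 → write _, move →, go to Q
Q | __[_]1_111   read _ → write 0, move ←, go to P
P | _[_]01_111   read _ → write _, move →, go to R
R | __[0]1_111   read 0 → write _, move →, go to Q
Q | ___[1]_111   read 1 → write 1, move ←, go to S
S | __[_]1_111
After 15 steps: state S, head at -1, tape 1_111.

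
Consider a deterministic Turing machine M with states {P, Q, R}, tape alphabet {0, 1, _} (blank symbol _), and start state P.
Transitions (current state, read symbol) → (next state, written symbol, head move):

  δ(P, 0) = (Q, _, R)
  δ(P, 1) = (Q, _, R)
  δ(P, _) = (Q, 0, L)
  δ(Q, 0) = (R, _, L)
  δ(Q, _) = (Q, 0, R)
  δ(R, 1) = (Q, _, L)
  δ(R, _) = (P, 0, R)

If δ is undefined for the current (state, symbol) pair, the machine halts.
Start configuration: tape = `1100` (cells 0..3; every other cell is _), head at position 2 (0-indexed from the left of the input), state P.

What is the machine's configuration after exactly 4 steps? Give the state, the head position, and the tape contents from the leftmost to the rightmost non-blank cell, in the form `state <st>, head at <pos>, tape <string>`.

state Q, head at 2, tape 1100

P | 11[0]0   read 0 → write _, move R, go to Q
Q | 11_[0]   read 0 → write _, move L, go to R
R | 11[_]_   read _ → write 0, move R, go to P
P | 110[_]   read _ → write 0, move L, go to Q
Q | 11[0]0
After 4 steps: state Q, head at 2, tape 1100.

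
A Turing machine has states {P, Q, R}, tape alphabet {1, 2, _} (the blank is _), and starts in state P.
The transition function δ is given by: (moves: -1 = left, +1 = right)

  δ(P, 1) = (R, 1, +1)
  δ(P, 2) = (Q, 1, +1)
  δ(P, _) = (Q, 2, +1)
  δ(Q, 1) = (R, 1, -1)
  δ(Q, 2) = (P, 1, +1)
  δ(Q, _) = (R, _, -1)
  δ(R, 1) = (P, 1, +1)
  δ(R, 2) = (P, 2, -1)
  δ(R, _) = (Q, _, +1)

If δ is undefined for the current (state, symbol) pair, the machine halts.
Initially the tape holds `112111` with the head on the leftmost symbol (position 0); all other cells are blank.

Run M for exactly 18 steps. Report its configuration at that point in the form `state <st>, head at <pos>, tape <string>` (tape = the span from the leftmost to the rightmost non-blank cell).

P | [1]12111__   read 1 → write 1, move +1, go to R
R | 1[1]2111__   read 1 → write 1, move +1, go to P
P | 11[2]111__   read 2 → write 1, move +1, go to Q
Q | 111[1]11__   read 1 → write 1, move -1, go to R
R | 11[1]111__   read 1 → write 1, move +1, go to P
P | 111[1]11__   read 1 → write 1, move +1, go to R
R | 1111[1]1__   read 1 → write 1, move +1, go to P
P | 11111[1]__   read 1 → write 1, move +1, go to R
R | 111111[_]_   read _ → write _, move +1, go to Q
Q | 111111_[_]   read _ → write _, move -1, go to R
R | 111111[_]_   read _ → write _, move +1, go to Q
Q | 111111_[_]   read _ → write _, move -1, go to R
R | 111111[_]_   read _ → write _, move +1, go to Q
Q | 111111_[_]   read _ → write _, move -1, go to R
R | 111111[_]_   read _ → write _, move +1, go to Q
Q | 111111_[_]   read _ → write _, move -1, go to R
R | 111111[_]_   read _ → write _, move +1, go to Q
Q | 111111_[_]   read _ → write _, move -1, go to R
R | 111111[_]_
After 18 steps: state R, head at 6, tape 111111.

state R, head at 6, tape 111111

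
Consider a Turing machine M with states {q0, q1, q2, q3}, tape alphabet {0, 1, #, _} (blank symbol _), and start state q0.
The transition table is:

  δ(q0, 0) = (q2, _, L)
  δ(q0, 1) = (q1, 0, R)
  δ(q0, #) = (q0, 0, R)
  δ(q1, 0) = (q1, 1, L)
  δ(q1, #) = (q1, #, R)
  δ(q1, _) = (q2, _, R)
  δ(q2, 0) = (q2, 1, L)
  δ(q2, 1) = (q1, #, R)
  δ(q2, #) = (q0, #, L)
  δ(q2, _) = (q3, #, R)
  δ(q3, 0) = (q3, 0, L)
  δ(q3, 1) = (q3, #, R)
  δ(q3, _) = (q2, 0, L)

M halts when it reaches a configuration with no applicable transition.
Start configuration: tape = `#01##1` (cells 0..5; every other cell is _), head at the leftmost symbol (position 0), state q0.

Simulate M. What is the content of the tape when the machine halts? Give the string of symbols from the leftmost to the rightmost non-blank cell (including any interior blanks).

#11_1##1

q0 | ___[#]01##1   read # → write 0, move R, go to q0
q0 | ___0[0]1##1   read 0 → write _, move L, go to q2
q2 | ___[0]_1##1   read 0 → write 1, move L, go to q2
q2 | __[_]1_1##1   read _ → write #, move R, go to q3
q3 | __#[1]_1##1   read 1 → write #, move R, go to q3
q3 | __##[_]1##1   read _ → write 0, move L, go to q2
q2 | __#[#]01##1   read # → write #, move L, go to q0
q0 | __[#]#01##1   read # → write 0, move R, go to q0
q0 | __0[#]01##1   read # → write 0, move R, go to q0
q0 | __00[0]1##1   read 0 → write _, move L, go to q2
q2 | __0[0]_1##1   read 0 → write 1, move L, go to q2
q2 | __[0]1_1##1   read 0 → write 1, move L, go to q2
q2 | _[_]11_1##1   read _ → write #, move R, go to q3
q3 | _#[1]1_1##1   read 1 → write #, move R, go to q3
q3 | _##[1]_1##1   read 1 → write #, move R, go to q3
q3 | _###[_]1##1   read _ → write 0, move L, go to q2
q2 | _##[#]01##1   read # → write #, move L, go to q0
q0 | _#[#]#01##1   read # → write 0, move R, go to q0
q0 | _#0[#]01##1   read # → write 0, move R, go to q0
q0 | _#00[0]1##1   read 0 → write _, move L, go to q2
q2 | _#0[0]_1##1   read 0 → write 1, move L, go to q2
q2 | _#[0]1_1##1   read 0 → write 1, move L, go to q2
q2 | _[#]11_1##1   read # → write #, move L, go to q0
q0 | [_]#11_1##1
The non-blank tape span at halt is #11_1##1.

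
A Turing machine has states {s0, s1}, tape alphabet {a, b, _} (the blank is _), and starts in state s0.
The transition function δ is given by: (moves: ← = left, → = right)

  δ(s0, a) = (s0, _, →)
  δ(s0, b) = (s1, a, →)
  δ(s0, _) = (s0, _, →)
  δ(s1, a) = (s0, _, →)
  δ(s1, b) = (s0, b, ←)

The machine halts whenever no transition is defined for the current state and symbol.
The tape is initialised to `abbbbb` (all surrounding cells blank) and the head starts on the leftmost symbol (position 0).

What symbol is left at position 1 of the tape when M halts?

_

s0 | [a]bbbbb_   read a → write _, move →, go to s0
s0 | _[b]bbbb_   read b → write a, move →, go to s1
s1 | _a[b]bbb_   read b → write b, move ←, go to s0
s0 | _[a]bbbb_   read a → write _, move →, go to s0
s0 | __[b]bbb_   read b → write a, move →, go to s1
s1 | __a[b]bb_   read b → write b, move ←, go to s0
s0 | __[a]bbb_   read a → write _, move →, go to s0
s0 | ___[b]bb_   read b → write a, move →, go to s1
s1 | ___a[b]b_   read b → write b, move ←, go to s0
s0 | ___[a]bb_   read a → write _, move →, go to s0
s0 | ____[b]b_   read b → write a, move →, go to s1
s1 | ____a[b]_   read b → write b, move ←, go to s0
s0 | ____[a]b_   read a → write _, move →, go to s0
s0 | _____[b]_   read b → write a, move →, go to s1
s1 | _____a[_]
Cell 1 holds _ when M halts.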